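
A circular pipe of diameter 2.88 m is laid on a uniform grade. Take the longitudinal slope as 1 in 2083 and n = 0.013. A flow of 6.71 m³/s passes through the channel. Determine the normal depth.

Manning's equation rearranged: A R^(2/3) = nQ / (1·√S) = 0.013 × 6.71 / (√0.0004801) = 3.981.
At y = 2.27 m: A R^(2/3) = 5.039 — high.
At y = 1.88 m: A R^(2/3) = 3.983 — matches.

y_n = 1.88 m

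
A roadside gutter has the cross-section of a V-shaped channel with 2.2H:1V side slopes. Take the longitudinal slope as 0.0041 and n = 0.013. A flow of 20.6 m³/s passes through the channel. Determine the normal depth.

y_n = 1.55 m

Manning's equation rearranged: A R^(2/3) = nQ / (1·√S) = 0.013 × 20.6 / (√0.0041) = 4.182.
At y = 1.19 m: A R^(2/3) = 2.07 — low.
At y = 1.81 m: A R^(2/3) = 6.334 — high.
At y = 1.55 m: A R^(2/3) = 4.189 — ≈ 4.182.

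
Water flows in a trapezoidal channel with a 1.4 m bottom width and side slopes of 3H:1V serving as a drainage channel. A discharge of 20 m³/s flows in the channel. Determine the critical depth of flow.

At critical depth, Q² T / (g A³) = 1, i.e. A³/T = Q²/g = 20²/9.81 = 40.77.
At y = 1.18 m: A³/T = 23.36 — low.
At y = 1.47 m: A³/T = 60.96 — high.
At y = 1.34 m: A³/T = 40.58 — matches.

y_c = 1.34 m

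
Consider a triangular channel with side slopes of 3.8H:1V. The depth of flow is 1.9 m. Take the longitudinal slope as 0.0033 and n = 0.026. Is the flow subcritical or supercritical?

subcritical

For a triangular section with side slope z = 3.8: A = zy² = 3.8×1.9² = 13.72 m²; P = 2y√(1+z²) = 2×1.9×3.929 = 14.93 m.
Hydraulic radius R = A/P = 13.72/14.93 = 0.9187 m.
V = (1/n) R^(2/3) √S = (1/0.026) × 0.9187^(2/3) × √0.0033 = 2.088 m/s. Hydraulic depth D_h = A/T = 13.72/14.44 = 0.95 m.
Froude number Fr = V/√(g·D_h) = 2.088/√(9.81×0.95) = 0.684, which is less than 1, so the flow is subcritical.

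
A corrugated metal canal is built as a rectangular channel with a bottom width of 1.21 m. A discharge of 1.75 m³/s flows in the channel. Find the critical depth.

For a rectangular channel, critical depth y_c = (q²/g)^(1/3) where q = Q/b = 1.75/1.21 = 1.446 m²/s.
So y_c = (1.446²/9.81)^(1/3) = 0.597 m.

y_c = 0.597 m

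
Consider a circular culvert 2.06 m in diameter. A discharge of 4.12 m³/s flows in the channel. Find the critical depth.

At critical depth, Q² T / (g A³) = 1, i.e. A³/T = Q²/g = 4.12²/9.81 = 1.73.
Try y = 0.743 m: A³/T = 0.642 — too small.
Try y = 0.962 m: A³/T = 1.73 — matches.

y_c = 0.962 m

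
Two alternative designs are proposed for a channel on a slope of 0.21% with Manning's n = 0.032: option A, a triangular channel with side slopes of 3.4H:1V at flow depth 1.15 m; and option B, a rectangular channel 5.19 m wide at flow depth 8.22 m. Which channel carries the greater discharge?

Channel A: For a triangular section with side slope z = 3.4: A = zy² = 3.4×1.15² = 4.496 m²; P = 2y√(1+z²) = 2×1.15×3.544 = 8.151 m. Hydraulic radius R = A/P = 4.496/8.151 = 0.5516 m. Q_A = (1/0.032)·4.496·0.5516^(2/3)·√0.0021 = 4.331 m³/s.
Channel B: Flow area A = b·y = 5.19 × 8.22 = 42.66 m². Wetted perimeter P = b + 2y = 5.19 + 2×8.22 = 21.63 m. Hydraulic radius R = A/P = 42.66/21.63 = 1.972 m. Q_B = (1/0.032)·42.66·1.972^(2/3)·√0.0021 = 96.08 m³/s.
Q_A = 4.331 m³/s vs Q_B = 96.08 m³/s, so channel B carries more.

channel B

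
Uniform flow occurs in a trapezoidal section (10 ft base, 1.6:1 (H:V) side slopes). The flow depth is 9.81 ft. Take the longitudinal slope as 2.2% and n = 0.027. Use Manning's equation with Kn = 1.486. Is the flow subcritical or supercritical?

supercritical

With bottom width b = 10 ft and side slope z = 1.6: A = (b + zy)y = (10 + 1.6×9.81)×9.81 = 252.1 ft²; P = b + 2y√(1+z²) = 10 + 2×9.81×1.887 = 47.02 ft.
Hydraulic radius R = A/P = 252.1/47.02 = 5.361 ft.
V = (1.486/n) R^(2/3) √S = (1.486/0.027) × 5.361^(2/3) × √0.022 = 25.01 ft/s. Hydraulic depth D_h = A/T = 252.1/41.39 = 6.09 ft.
Froude number Fr = V/√(g·D_h) = 25.01/√(32.2×6.09) = 1.79, which is greater than 1, so the flow is supercritical.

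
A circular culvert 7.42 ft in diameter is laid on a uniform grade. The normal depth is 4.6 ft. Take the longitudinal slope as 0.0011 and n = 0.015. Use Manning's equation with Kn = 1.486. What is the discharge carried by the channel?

Q = 151 ft³/s

For a circular section of diameter D = 7.42 ft at depth y = 4.6 ft, the central angle is θ = 2 arccos(1 − 2y/D) = 3.626 rad. Then A = (D²/8)(θ − sin θ) = 28.16 ft² and P = Dθ/2 = 13.45 ft.
Hydraulic radius R = A/P = 28.16/13.45 = 2.093 ft.
Manning's equation: Q = (1.486/n) A R^(2/3) S^(1/2) = (1.486/0.015) × 28.16 × 2.093^(2/3) × 0.0011^(1/2) = 151 ft³/s.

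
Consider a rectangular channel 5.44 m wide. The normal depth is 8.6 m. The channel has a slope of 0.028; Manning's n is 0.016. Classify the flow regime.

Flow area A = b·y = 5.44 × 8.6 = 46.78 m². Wetted perimeter P = b + 2y = 5.44 + 2×8.6 = 22.64 m.
Hydraulic radius R = A/P = 46.78/22.64 = 2.066 m.
V = (1/n) R^(2/3) √S = (1/0.016) × 2.066^(2/3) × √0.028 = 16.97 m/s. Hydraulic depth D_h = A/T = 46.78/5.44 = 8.6 m.
Froude number Fr = V/√(g·D_h) = 16.97/√(9.81×8.6) = 1.85, which is greater than 1, so the flow is supercritical.

supercritical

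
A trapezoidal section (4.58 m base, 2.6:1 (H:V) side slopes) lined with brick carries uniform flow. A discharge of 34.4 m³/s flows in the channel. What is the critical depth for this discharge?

y_c = 1.38 m

At critical depth, Q² T / (g A³) = 1, i.e. A³/T = Q²/g = 34.4²/9.81 = 120.6.
Try y = 1.69 m: A³/T = 260.9 — too large.
Try y = 0.954 m: A³/T = 32.03 — too small.
Try y = 1.38 m: A³/T = 121.8 — close enough.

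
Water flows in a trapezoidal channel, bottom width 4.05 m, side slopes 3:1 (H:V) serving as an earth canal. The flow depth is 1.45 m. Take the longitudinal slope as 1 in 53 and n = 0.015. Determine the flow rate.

With bottom width b = 4.05 m and side slope z = 3: A = (b + zy)y = (4.05 + 3×1.45)×1.45 = 12.18 m²; P = b + 2y√(1+z²) = 4.05 + 2×1.45×3.162 = 13.22 m.
Hydraulic radius R = A/P = 12.18/13.22 = 0.9213 m.
Manning's equation: Q = (1/n) A R^(2/3) S^(1/2) = (1/0.015) × 12.18 × 0.9213^(2/3) × 0.01887^(1/2) = 106 m³/s.

Q = 106 m³/s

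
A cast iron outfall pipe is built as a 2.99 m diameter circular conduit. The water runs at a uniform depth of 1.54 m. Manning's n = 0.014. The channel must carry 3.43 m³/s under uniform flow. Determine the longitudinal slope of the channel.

S = 0.00025

For a circular section of diameter D = 2.99 m at depth y = 1.54 m, the central angle is θ = 2 arccos(1 − 2y/D) = 3.202 rad. Then A = (D²/8)(θ − sin θ) = 3.645 m² and P = Dθ/2 = 4.787 m.
Hydraulic radius R = A/P = 3.645/4.787 = 0.7615 m.
From Manning's equation, S = [nQ / (1 A R^(2/3))]² = [0.014 × 3.43 / (1 × 3.645 × 0.7615^(2/3))]² = 0.00025.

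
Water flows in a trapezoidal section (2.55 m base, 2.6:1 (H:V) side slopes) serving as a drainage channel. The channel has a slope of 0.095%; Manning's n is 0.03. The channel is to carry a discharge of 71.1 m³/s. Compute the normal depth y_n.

Manning's equation rearranged: A R^(2/3) = nQ / (1·√S) = 0.03 × 71.1 / (√0.00095) = 69.2.
Try y = 4.31 m: A R^(2/3) = 101.3 — high.
Try y = 2.99 m: A R^(2/3) = 42.35 — low.
Try y = 3.68 m: A R^(2/3) = 69.23 — matches.

y_n = 3.68 m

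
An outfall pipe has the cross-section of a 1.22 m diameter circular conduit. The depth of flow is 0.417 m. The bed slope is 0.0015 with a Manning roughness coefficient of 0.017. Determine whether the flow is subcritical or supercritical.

subcritical

For a circular section of diameter D = 1.22 m at depth y = 0.417 m, the central angle is θ = 2 arccos(1 − 2y/D) = 2.498 rad. Then A = (D²/8)(θ − sin θ) = 0.353 m² and P = Dθ/2 = 1.524 m.
Hydraulic radius R = A/P = 0.353/1.524 = 0.2317 m.
V = (1/n) R^(2/3) √S = (1/0.017) × 0.2317^(2/3) × √0.0015 = 0.8594 m/s. Hydraulic depth D_h = A/T = 0.353/1.157 = 0.305 m.
Froude number Fr = V/√(g·D_h) = 0.8594/√(9.81×0.305) = 0.497, which is less than 1, so the flow is subcritical.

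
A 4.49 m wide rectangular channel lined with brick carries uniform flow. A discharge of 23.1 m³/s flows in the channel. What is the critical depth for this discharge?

y_c = 1.39 m

For a rectangular channel, critical depth y_c = (q²/g)^(1/3) where q = Q/b = 23.1/4.49 = 5.145 m²/s.
So y_c = (5.145²/9.81)^(1/3) = 1.39 m.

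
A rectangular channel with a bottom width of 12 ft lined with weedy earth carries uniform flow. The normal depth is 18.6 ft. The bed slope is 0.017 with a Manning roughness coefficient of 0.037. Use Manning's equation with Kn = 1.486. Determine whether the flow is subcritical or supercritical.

subcritical

Flow area A = b·y = 12 × 18.6 = 223.2 ft². Wetted perimeter P = b + 2y = 12 + 2×18.6 = 49.2 ft.
Hydraulic radius R = A/P = 223.2/49.2 = 4.537 ft.
V = (1.486/n) R^(2/3) √S = (1.486/0.037) × 4.537^(2/3) × √0.017 = 14.35 ft/s. Hydraulic depth D_h = A/T = 223.2/12 = 18.6 ft.
Froude number Fr = V/√(g·D_h) = 14.35/√(32.2×18.6) = 0.586, which is less than 1, so the flow is subcritical.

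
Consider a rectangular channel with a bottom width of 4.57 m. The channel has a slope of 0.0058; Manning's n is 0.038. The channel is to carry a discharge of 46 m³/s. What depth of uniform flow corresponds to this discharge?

y_n = 3.93 m

Manning's equation rearranged: A R^(2/3) = nQ / (1·√S) = 0.038 × 46 / (√0.0058) = 22.95.
Try y = 4.92 m: A R^(2/3) = 30.25 — high.
Try y = 2.71 m: A R^(2/3) = 14.29 — low.
Try y = 3.93 m: A R^(2/3) = 22.95 — matches.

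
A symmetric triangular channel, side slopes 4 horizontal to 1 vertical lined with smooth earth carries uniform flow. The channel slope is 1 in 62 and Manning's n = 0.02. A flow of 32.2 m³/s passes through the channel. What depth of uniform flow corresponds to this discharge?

y_n = 1.31 m

Manning's equation rearranged: A R^(2/3) = nQ / (1·√S) = 0.02 × 32.2 / (√0.01613) = 5.071.
At y = 1.01 m: A R^(2/3) = 2.536 — too small.
At y = 1.31 m: A R^(2/3) = 5.074 — close enough.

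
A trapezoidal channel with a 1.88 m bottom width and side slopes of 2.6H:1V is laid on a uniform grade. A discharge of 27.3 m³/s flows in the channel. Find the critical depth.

At critical depth, Q² T / (g A³) = 1, i.e. A³/T = Q²/g = 27.3²/9.81 = 75.97.
Try y = 1.91 m: A³/T = 189.3 — too large.
Try y = 1.18 m: A³/T = 24.83 — too small.
Try y = 1.54 m: A³/T = 75.24 — matches.

y_c = 1.54 m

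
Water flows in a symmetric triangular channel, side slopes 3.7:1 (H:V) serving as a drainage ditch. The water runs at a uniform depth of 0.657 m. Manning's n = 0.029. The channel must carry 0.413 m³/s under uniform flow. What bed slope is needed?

For a triangular section with side slope z = 3.7: A = zy² = 3.7×0.657² = 1.597 m²; P = 2y√(1+z²) = 2×0.657×3.833 = 5.036 m.
Hydraulic radius R = A/P = 1.597/5.036 = 0.3171 m.
From Manning's equation, S = [nQ / (1 A R^(2/3))]² = [0.029 × 0.413 / (1 × 1.597 × 0.3171^(2/3))]² = 0.00026.

S = 0.00026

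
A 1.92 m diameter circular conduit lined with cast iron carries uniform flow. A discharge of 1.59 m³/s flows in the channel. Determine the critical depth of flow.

y_c = 0.599 m

At critical depth, Q² T / (g A³) = 1, i.e. A³/T = Q²/g = 1.59²/9.81 = 0.2577.
Try y = 0.429 m: A³/T = 0.07036 — low.
Try y = 0.743 m: A³/T = 0.5921 — high.
Try y = 0.599 m: A³/T = 0.2578 — ≈ 0.2577.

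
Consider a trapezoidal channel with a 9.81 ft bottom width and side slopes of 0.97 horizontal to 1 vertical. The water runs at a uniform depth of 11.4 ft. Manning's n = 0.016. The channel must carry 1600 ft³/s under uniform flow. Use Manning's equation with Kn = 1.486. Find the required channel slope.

S = 0.000512

With bottom width b = 9.81 ft and side slope z = 0.97: A = (b + zy)y = (9.81 + 0.97×11.4)×11.4 = 237.9 ft²; P = b + 2y√(1+z²) = 9.81 + 2×11.4×1.393 = 41.57 ft.
Hydraulic radius R = A/P = 237.9/41.57 = 5.722 ft.
From Manning's equation, S = [nQ / (1.486 A R^(2/3))]² = [0.016 × 1600 / (1.486 × 237.9 × 5.722^(2/3))]² = 0.000512.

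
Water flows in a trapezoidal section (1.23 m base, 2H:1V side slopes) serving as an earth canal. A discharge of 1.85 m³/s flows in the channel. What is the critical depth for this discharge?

y_c = 0.473 m

At critical depth, Q² T / (g A³) = 1, i.e. A³/T = Q²/g = 1.85²/9.81 = 0.3489.
At y = 0.337 m: A³/T = 0.1025 — short.
At y = 0.552 m: A³/T = 0.622 — over.
At y = 0.473 m: A³/T = 0.3492 — close enough.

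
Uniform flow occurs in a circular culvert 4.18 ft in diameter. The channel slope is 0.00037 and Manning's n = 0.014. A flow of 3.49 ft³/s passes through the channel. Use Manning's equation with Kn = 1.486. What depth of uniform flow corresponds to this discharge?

Manning's equation rearranged: A R^(2/3) = nQ / (1.486·√S) = 0.014 × 3.49 / (1.486 × √0.00037) = 1.709.
Trying y = 1.1 ft: A R^(2/3) = 2.142 — too large.
Trying y = 0.832 ft: A R^(2/3) = 1.226 — too small.
Trying y = 0.982 ft: A R^(2/3) = 1.711 — close enough.

y_n = 0.982 ft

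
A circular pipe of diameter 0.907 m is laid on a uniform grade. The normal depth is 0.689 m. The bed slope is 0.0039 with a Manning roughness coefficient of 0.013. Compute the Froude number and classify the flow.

subcritical

For a circular section of diameter D = 0.907 m at depth y = 0.689 m, the central angle is θ = 2 arccos(1 − 2y/D) = 4.234 rad. Then A = (D²/8)(θ − sin θ) = 0.5266 m² and P = Dθ/2 = 1.92 m.
Hydraulic radius R = A/P = 0.5266/1.92 = 0.2743 m.
V = (1/n) R^(2/3) √S = (1/0.013) × 0.2743^(2/3) × √0.0039 = 2.028 m/s. Hydraulic depth D_h = A/T = 0.5266/0.7751 = 0.6794 m.
Froude number Fr = V/√(g·D_h) = 2.028/√(9.81×0.6794) = 0.786, which is less than 1, so the flow is subcritical.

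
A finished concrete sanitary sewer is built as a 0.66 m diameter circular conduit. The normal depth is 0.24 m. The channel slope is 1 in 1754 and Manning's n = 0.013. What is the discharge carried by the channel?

Q = 0.0534 m³/s

For a circular section of diameter D = 0.66 m at depth y = 0.24 m, the central angle is θ = 2 arccos(1 − 2y/D) = 2.589 rad. Then A = (D²/8)(θ − sin θ) = 0.1124 m² and P = Dθ/2 = 0.8544 m.
Hydraulic radius R = A/P = 0.1124/0.8544 = 0.1316 m.
Manning's equation: Q = (1/n) A R^(2/3) S^(1/2) = (1/0.013) × 0.1124 × 0.1316^(2/3) × 0.0005701^(1/2) = 0.0534 m³/s.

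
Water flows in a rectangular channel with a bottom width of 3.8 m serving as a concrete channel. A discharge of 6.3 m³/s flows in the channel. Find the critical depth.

For a rectangular channel, critical depth y_c = (q²/g)^(1/3) where q = Q/b = 6.3/3.8 = 1.658 m²/s.
So y_c = (1.658²/9.81)^(1/3) = 0.654 m.

y_c = 0.654 m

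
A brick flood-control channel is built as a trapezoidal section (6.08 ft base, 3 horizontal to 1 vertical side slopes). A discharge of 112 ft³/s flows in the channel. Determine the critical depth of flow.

y_c = 1.66 ft

At critical depth, Q² T / (g A³) = 1, i.e. A³/T = Q²/g = 112²/32.2 = 389.6.
Trying y = 2.09 ft: A³/T = 923.5 — too large.
Trying y = 1.66 ft: A³/T = 385.8 — close enough.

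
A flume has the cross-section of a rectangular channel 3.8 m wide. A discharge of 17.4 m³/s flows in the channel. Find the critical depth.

y_c = 1.29 m

For a rectangular channel, critical depth y_c = (q²/g)^(1/3) where q = Q/b = 17.4/3.8 = 4.579 m²/s.
So y_c = (4.579²/9.81)^(1/3) = 1.29 m.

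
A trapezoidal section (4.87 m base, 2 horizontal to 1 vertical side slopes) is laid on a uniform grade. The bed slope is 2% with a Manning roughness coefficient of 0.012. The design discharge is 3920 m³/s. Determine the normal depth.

y_n = 7.18 m

Manning's equation rearranged: A R^(2/3) = nQ / (1·√S) = 0.012 × 3920 / (√0.02) = 332.6.
Trying y = 4.93 m: A R^(2/3) = 140.7 — low.
Trying y = 7.18 m: A R^(2/3) = 332.3 — ≈ 332.6.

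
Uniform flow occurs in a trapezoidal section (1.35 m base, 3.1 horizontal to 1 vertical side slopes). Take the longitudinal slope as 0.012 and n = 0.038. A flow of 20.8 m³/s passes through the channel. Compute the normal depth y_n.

Manning's equation rearranged: A R^(2/3) = nQ / (1·√S) = 0.038 × 20.8 / (√0.012) = 7.215.
Try y = 1.61 m: A R^(2/3) = 9.249 — over.
Try y = 1.06 m: A R^(2/3) = 3.477 — short.
Try y = 1.45 m: A R^(2/3) = 7.212 — close enough.

y_n = 1.45 m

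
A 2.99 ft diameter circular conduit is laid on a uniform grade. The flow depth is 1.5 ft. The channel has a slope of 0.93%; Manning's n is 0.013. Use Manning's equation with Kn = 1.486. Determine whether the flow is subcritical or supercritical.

For a circular section of diameter D = 2.99 ft at depth y = 1.5 ft, the central angle is θ = 2 arccos(1 − 2y/D) = 3.148 rad. Then A = (D²/8)(θ − sin θ) = 3.526 ft² and P = Dθ/2 = 4.707 ft.
Hydraulic radius R = A/P = 3.526/4.707 = 0.7491 ft.
V = (1.486/n) R^(2/3) √S = (1.486/0.013) × 0.7491^(2/3) × √0.0093 = 9.092 ft/s. Hydraulic depth D_h = A/T = 3.526/2.99 = 1.179 ft.
Froude number Fr = V/√(g·D_h) = 9.092/√(32.2×1.179) = 1.48, which is greater than 1, so the flow is supercritical.

supercritical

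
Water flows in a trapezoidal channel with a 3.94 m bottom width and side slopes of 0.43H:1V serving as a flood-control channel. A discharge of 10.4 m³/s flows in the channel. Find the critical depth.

y_c = 0.864 m

At critical depth, Q² T / (g A³) = 1, i.e. A³/T = Q²/g = 10.4²/9.81 = 11.03.
Try y = 1.04 m: A³/T = 19.65 — over.
Try y = 0.729 m: A³/T = 6.528 — short.
Try y = 0.864 m: A³/T = 11.04 — matches.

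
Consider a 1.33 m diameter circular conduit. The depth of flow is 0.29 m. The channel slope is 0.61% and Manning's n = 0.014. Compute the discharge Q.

Q = 0.388 m³/s

For a circular section of diameter D = 1.33 m at depth y = 0.29 m, the central angle is θ = 2 arccos(1 − 2y/D) = 1.943 rad. Then A = (D²/8)(θ − sin θ) = 0.2238 m² and P = Dθ/2 = 1.292 m.
Hydraulic radius R = A/P = 0.2238/1.292 = 0.1731 m.
Manning's equation: Q = (1/n) A R^(2/3) S^(1/2) = (1/0.014) × 0.2238 × 0.1731^(2/3) × 0.0061^(1/2) = 0.388 m³/s.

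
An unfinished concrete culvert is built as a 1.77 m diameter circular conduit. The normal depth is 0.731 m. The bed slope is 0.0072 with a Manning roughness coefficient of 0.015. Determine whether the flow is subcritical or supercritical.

For a circular section of diameter D = 1.77 m at depth y = 0.731 m, the central angle is θ = 2 arccos(1 − 2y/D) = 2.792 rad. Then A = (D²/8)(θ − sin θ) = 0.9591 m² and P = Dθ/2 = 2.471 m.
Hydraulic radius R = A/P = 0.9591/2.471 = 0.3882 m.
V = (1/n) R^(2/3) √S = (1/0.015) × 0.3882^(2/3) × √0.0072 = 3.01 m/s. Hydraulic depth D_h = A/T = 0.9591/1.743 = 0.5503 m.
Froude number Fr = V/√(g·D_h) = 3.01/√(9.81×0.5503) = 1.3, which is greater than 1, so the flow is supercritical.

supercritical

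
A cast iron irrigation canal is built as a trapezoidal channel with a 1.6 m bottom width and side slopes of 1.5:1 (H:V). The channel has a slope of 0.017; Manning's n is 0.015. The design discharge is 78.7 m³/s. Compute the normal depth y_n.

y_n = 1.96 m

Manning's equation rearranged: A R^(2/3) = nQ / (1·√S) = 0.015 × 78.7 / (√0.017) = 9.054.
Try y = 2.31 m: A R^(2/3) = 13.05 — high.
Try y = 1.47 m: A R^(2/3) = 4.863 — low.
Try y = 1.96 m: A R^(2/3) = 9.056 — matches.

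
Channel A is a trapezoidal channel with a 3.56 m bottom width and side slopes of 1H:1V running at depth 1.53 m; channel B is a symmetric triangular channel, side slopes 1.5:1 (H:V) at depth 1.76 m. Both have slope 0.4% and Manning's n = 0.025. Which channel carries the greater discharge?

Channel A: With bottom width b = 3.56 m and side slope z = 1: A = (b + zy)y = (3.56 + 1×1.53)×1.53 = 7.788 m²; P = b + 2y√(1+z²) = 3.56 + 2×1.53×1.414 = 7.887 m. Hydraulic radius R = A/P = 7.788/7.887 = 0.9873 m. Q_A = (1/0.025)·7.788·0.9873^(2/3)·√0.004 = 19.53 m³/s.
Channel B: For a triangular section with side slope z = 1.5: A = zy² = 1.5×1.76² = 4.646 m²; P = 2y√(1+z²) = 2×1.76×1.803 = 6.346 m. Hydraulic radius R = A/P = 4.646/6.346 = 0.7322 m. Q_B = (1/0.025)·4.646·0.7322^(2/3)·√0.004 = 9.549 m³/s.
Q_A = 19.53 m³/s vs Q_B = 9.549 m³/s, so channel A carries more.

channel A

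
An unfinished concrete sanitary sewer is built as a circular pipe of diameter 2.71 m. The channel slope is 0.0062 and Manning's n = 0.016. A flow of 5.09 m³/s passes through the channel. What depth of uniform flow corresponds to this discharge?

Manning's equation rearranged: A R^(2/3) = nQ / (1·√S) = 0.016 × 5.09 / (√0.0062) = 1.034.
Trying y = 0.645 m: A R^(2/3) = 0.5527 — low.
Trying y = 1.09 m: A R^(2/3) = 1.515 — high.
Trying y = 0.889 m: A R^(2/3) = 1.035 — matches.

y_n = 0.889 m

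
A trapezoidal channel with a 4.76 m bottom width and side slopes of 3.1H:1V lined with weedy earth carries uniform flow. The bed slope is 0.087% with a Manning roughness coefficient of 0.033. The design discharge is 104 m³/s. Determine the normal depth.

Manning's equation rearranged: A R^(2/3) = nQ / (1·√S) = 0.033 × 104 / (√0.00087) = 116.4.
Try y = 3.39 m: A R^(2/3) = 80.19 — short.
Try y = 4.45 m: A R^(2/3) = 149.9 — over.
Try y = 3.99 m: A R^(2/3) = 116.4 — matches.

y_n = 3.99 m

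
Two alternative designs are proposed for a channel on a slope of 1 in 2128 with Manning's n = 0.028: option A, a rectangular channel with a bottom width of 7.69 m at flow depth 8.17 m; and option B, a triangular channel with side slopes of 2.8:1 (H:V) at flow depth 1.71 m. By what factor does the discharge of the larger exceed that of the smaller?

16.8

Channel A: Flow area A = b·y = 7.69 × 8.17 = 62.83 m². Wetted perimeter P = b + 2y = 7.69 + 2×8.17 = 24.03 m. Hydraulic radius R = A/P = 62.83/24.03 = 2.615 m. Q_A = (1/0.028)·62.83·2.615^(2/3)·√0.0004699 = 92.31 m³/s.
Channel B: For a triangular section with side slope z = 2.8: A = zy² = 2.8×1.71² = 8.187 m²; P = 2y√(1+z²) = 2×1.71×2.973 = 10.17 m. Hydraulic radius R = A/P = 8.187/10.17 = 0.8052 m. Q_B = (1/0.028)·8.187·0.8052^(2/3)·√0.0004699 = 5.486 m³/s.
The larger discharge is 92.31 m³/s and the smaller is 5.486 m³/s; the ratio is 16.8.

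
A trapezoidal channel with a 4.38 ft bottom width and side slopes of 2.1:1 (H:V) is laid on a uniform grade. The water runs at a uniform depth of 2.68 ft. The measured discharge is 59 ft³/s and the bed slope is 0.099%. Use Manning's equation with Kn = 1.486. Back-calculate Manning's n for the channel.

n = 0.029

With bottom width b = 4.38 ft and side slope z = 2.1: A = (b + zy)y = (4.38 + 2.1×2.68)×2.68 = 26.82 ft²; P = b + 2y√(1+z²) = 4.38 + 2×2.68×2.326 = 16.85 ft.
Hydraulic radius R = A/P = 26.82/16.85 = 1.592 ft.
Rearranging Manning's equation: n = (1.486/Q) A R^(2/3) S^(1/2) = (1.486/59) × 26.82 × 1.592^(2/3) × √0.00099 = 0.029.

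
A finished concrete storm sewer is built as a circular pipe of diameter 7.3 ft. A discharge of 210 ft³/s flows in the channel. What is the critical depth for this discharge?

At critical depth, Q² T / (g A³) = 1, i.e. A³/T = Q²/g = 210²/32.2 = 1370.
Trying y = 4.07 ft: A³/T = 1903 — too large.
Trying y = 3.73 ft: A³/T = 1364 — close enough.

y_c = 3.73 ft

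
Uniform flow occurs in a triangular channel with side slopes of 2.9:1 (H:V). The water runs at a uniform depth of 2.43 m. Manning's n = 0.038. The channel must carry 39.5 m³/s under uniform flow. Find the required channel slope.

For a triangular section with side slope z = 2.9: A = zy² = 2.9×2.43² = 17.12 m²; P = 2y√(1+z²) = 2×2.43×3.068 = 14.91 m.
Hydraulic radius R = A/P = 17.12/14.91 = 1.149 m.
From Manning's equation, S = [nQ / (1 A R^(2/3))]² = [0.038 × 39.5 / (1 × 17.12 × 1.149^(2/3))]² = 0.00639.

S = 0.00639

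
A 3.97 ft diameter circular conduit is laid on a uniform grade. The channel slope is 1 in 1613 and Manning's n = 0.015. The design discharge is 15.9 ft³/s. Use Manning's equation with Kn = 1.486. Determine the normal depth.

Manning's equation rearranged: A R^(2/3) = nQ / (1.486·√S) = 0.015 × 15.9 / (1.486 × √0.00062) = 6.446.
Try y = 2.48 ft: A R^(2/3) = 8.793 — over.
Try y = 1.42 ft: A R^(2/3) = 3.374 — short.
Try y = 2.04 ft: A R^(2/3) = 6.449 — ≈ 6.446.

y_n = 2.04 ft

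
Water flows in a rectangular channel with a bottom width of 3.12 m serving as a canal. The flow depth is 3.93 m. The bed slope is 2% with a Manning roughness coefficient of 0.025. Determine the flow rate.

Flow area A = b·y = 3.12 × 3.93 = 12.26 m². Wetted perimeter P = b + 2y = 3.12 + 2×3.93 = 10.98 m.
Hydraulic radius R = A/P = 12.26/10.98 = 1.117 m.
Manning's equation: Q = (1/n) A R^(2/3) S^(1/2) = (1/0.025) × 12.26 × 1.117^(2/3) × 0.02^(1/2) = 74.7 m³/s.

Q = 74.7 m³/s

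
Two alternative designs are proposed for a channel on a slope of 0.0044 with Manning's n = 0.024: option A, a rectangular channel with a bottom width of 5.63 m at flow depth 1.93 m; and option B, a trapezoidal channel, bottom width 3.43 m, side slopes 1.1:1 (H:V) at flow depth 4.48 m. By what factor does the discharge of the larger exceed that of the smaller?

Channel A: Flow area A = b·y = 5.63 × 1.93 = 10.87 m². Wetted perimeter P = b + 2y = 5.63 + 2×1.93 = 9.49 m. Hydraulic radius R = A/P = 10.87/9.49 = 1.145 m. Q_A = (1/0.024)·10.87·1.145^(2/3)·√0.0044 = 32.87 m³/s.
Channel B: With bottom width b = 3.43 m and side slope z = 1.1: A = (b + zy)y = (3.43 + 1.1×4.48)×4.48 = 37.44 m²; P = b + 2y√(1+z²) = 3.43 + 2×4.48×1.487 = 16.75 m. Hydraulic radius R = A/P = 37.44/16.75 = 2.235 m. Q_B = (1/0.024)·37.44·2.235^(2/3)·√0.0044 = 176.9 m³/s.
The larger discharge is 176.9 m³/s and the smaller is 32.87 m³/s; the ratio is 5.38.

5.38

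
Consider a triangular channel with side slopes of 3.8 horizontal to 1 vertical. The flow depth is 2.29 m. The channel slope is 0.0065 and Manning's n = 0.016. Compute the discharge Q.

For a triangular section with side slope z = 3.8: A = zy² = 3.8×2.29² = 19.93 m²; P = 2y√(1+z²) = 2×2.29×3.929 = 18 m.
Hydraulic radius R = A/P = 19.93/18 = 1.107 m.
Manning's equation: Q = (1/n) A R^(2/3) S^(1/2) = (1/0.016) × 19.93 × 1.107^(2/3) × 0.0065^(1/2) = 107 m³/s.

Q = 107 m³/s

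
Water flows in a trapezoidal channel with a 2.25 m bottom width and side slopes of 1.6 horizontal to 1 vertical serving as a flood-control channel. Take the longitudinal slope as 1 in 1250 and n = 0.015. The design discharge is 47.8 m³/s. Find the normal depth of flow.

y_n = 2.85 m

Manning's equation rearranged: A R^(2/3) = nQ / (1·√S) = 0.015 × 47.8 / (√0.0008) = 25.35.
At y = 3.13 m: A R^(2/3) = 31.28 — over.
At y = 1.95 m: A R^(2/3) = 11.09 — short.
At y = 2.85 m: A R^(2/3) = 25.35 — matches.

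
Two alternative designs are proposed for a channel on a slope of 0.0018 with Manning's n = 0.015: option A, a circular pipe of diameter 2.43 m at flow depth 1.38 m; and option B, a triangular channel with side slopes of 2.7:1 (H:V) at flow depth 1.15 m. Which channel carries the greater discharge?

Channel A: For a circular section of diameter D = 2.43 m at depth y = 1.38 m, the central angle is θ = 2 arccos(1 − 2y/D) = 3.414 rad. Then A = (D²/8)(θ − sin θ) = 2.719 m² and P = Dθ/2 = 4.148 m. Hydraulic radius R = A/P = 2.719/4.148 = 0.6554 m. Q_A = (1/0.015)·2.719·0.6554^(2/3)·√0.0018 = 5.802 m³/s.
Channel B: For a triangular section with side slope z = 2.7: A = zy² = 2.7×1.15² = 3.571 m²; P = 2y√(1+z²) = 2×1.15×2.879 = 6.622 m. Hydraulic radius R = A/P = 3.571/6.622 = 0.5392 m. Q_B = (1/0.015)·3.571·0.5392^(2/3)·√0.0018 = 6.691 m³/s.
Q_A = 5.802 m³/s vs Q_B = 6.691 m³/s, so channel B carries more.

channel B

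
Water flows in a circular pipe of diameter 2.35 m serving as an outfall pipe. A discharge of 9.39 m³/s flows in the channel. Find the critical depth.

At critical depth, Q² T / (g A³) = 1, i.e. A³/T = Q²/g = 9.39²/9.81 = 8.988.
At y = 1.01 m: A³/T = 2.433 — low.
At y = 1.42 m: A³/T = 8.953 — ≈ 8.988.

y_c = 1.42 m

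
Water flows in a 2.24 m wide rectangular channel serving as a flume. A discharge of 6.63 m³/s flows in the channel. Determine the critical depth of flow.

y_c = 0.963 m

For a rectangular channel, critical depth y_c = (q²/g)^(1/3) where q = Q/b = 6.63/2.24 = 2.96 m²/s.
So y_c = (2.96²/9.81)^(1/3) = 0.963 m.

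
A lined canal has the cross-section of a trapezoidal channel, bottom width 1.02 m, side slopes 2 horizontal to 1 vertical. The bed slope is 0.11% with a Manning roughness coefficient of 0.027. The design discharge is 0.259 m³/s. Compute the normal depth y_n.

Manning's equation rearranged: A R^(2/3) = nQ / (1·√S) = 0.027 × 0.259 / (√0.0011) = 0.2108.
Try y = 0.267 m: A R^(2/3) = 0.1359 — low.
Try y = 0.382 m: A R^(2/3) = 0.2703 — high.
Try y = 0.336 m: A R^(2/3) = 0.2105 — ≈ 0.2108.

y_n = 0.336 m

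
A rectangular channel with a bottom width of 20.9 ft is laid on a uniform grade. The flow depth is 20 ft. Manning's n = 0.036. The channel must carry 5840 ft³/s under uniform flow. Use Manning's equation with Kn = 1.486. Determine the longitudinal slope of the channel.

S = 0.00878

Flow area A = b·y = 20.9 × 20 = 418 ft². Wetted perimeter P = b + 2y = 20.9 + 2×20 = 60.9 ft.
Hydraulic radius R = A/P = 418/60.9 = 6.864 ft.
From Manning's equation, S = [nQ / (1.486 A R^(2/3))]² = [0.036 × 5840 / (1.486 × 418 × 6.864^(2/3))]² = 0.00878.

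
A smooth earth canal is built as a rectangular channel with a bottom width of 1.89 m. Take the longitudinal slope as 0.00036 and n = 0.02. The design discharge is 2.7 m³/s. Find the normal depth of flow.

y_n = 2.02 m

Manning's equation rearranged: A R^(2/3) = nQ / (1·√S) = 0.02 × 2.7 / (√0.00036) = 2.846.
At y = 1.71 m: A R^(2/3) = 2.321 — too small.
At y = 2.45 m: A R^(2/3) = 3.588 — too large.
At y = 2.02 m: A R^(2/3) = 2.847 — matches.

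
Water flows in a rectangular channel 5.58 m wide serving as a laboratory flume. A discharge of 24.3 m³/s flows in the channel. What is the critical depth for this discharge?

y_c = 1.25 m

For a rectangular channel, critical depth y_c = (q²/g)^(1/3) where q = Q/b = 24.3/5.58 = 4.355 m²/s.
So y_c = (4.355²/9.81)^(1/3) = 1.25 m.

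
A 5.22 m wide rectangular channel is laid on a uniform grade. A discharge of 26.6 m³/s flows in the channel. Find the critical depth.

For a rectangular channel, critical depth y_c = (q²/g)^(1/3) where q = Q/b = 26.6/5.22 = 5.096 m²/s.
So y_c = (5.096²/9.81)^(1/3) = 1.38 m.

y_c = 1.38 m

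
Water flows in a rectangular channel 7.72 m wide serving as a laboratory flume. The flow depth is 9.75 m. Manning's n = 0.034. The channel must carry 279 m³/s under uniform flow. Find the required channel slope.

S = 0.00409

Flow area A = b·y = 7.72 × 9.75 = 75.27 m². Wetted perimeter P = b + 2y = 7.72 + 2×9.75 = 27.22 m.
Hydraulic radius R = A/P = 75.27/27.22 = 2.765 m.
From Manning's equation, S = [nQ / (1 A R^(2/3))]² = [0.034 × 279 / (1 × 75.27 × 2.765^(2/3))]² = 0.00409.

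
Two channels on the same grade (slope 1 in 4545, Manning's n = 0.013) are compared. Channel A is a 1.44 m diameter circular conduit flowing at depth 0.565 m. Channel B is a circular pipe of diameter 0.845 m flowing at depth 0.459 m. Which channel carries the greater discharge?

channel A

Channel A: For a circular section of diameter D = 1.44 m at depth y = 0.565 m, the central angle is θ = 2 arccos(1 − 2y/D) = 2.708 rad. Then A = (D²/8)(θ − sin θ) = 0.5928 m² and P = Dθ/2 = 1.95 m. Hydraulic radius R = A/P = 0.5928/1.95 = 0.3041 m. Q_A = (1/0.013)·0.5928·0.3041^(2/3)·√0.00022 = 0.3059 m³/s.
Channel B: For a circular section of diameter D = 0.845 m at depth y = 0.459 m, the central angle is θ = 2 arccos(1 − 2y/D) = 3.315 rad. Then A = (D²/8)(θ − sin θ) = 0.3112 m² and P = Dθ/2 = 1.4 m. Hydraulic radius R = A/P = 0.3112/1.4 = 0.2222 m. Q_B = (1/0.013)·0.3112·0.2222^(2/3)·√0.00022 = 0.1303 m³/s.
Q_A = 0.3059 m³/s vs Q_B = 0.1303 m³/s, so channel A carries more.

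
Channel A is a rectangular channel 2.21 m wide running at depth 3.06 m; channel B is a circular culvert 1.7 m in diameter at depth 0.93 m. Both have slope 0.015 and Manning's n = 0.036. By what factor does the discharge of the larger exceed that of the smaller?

Channel A: Flow area A = b·y = 2.21 × 3.06 = 6.763 m². Wetted perimeter P = b + 2y = 2.21 + 2×3.06 = 8.33 m. Hydraulic radius R = A/P = 6.763/8.33 = 0.8118 m. Q_A = (1/0.036)·6.763·0.8118^(2/3)·√0.015 = 20.02 m³/s.
Channel B: For a circular section of diameter D = 1.7 m at depth y = 0.93 m, the central angle is θ = 2 arccos(1 − 2y/D) = 3.33 rad. Then A = (D²/8)(θ − sin θ) = 1.271 m² and P = Dθ/2 = 2.831 m. Hydraulic radius R = A/P = 1.271/2.831 = 0.4489 m. Q_B = (1/0.036)·1.271·0.4489^(2/3)·√0.015 = 2.535 m³/s.
The larger discharge is 20.02 m³/s and the smaller is 2.535 m³/s; the ratio is 7.9.

7.9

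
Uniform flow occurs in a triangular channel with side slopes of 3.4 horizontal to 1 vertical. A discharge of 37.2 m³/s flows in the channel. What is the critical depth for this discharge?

At critical depth, Q² T / (g A³) = 1, i.e. A³/T = Q²/g = 37.2²/9.81 = 141.1.
At y = 2.26 m: A³/T = 340.8 — over.
At y = 1.45 m: A³/T = 37.05 — short.
At y = 1.89 m: A³/T = 139.4 — close enough.

y_c = 1.89 m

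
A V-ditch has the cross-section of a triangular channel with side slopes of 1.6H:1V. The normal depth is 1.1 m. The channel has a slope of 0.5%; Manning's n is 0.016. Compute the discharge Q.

Q = 5.15 m³/s

For a triangular section with side slope z = 1.6: A = zy² = 1.6×1.1² = 1.936 m²; P = 2y√(1+z²) = 2×1.1×1.887 = 4.151 m.
Hydraulic radius R = A/P = 1.936/4.151 = 0.4664 m.
Manning's equation: Q = (1/n) A R^(2/3) S^(1/2) = (1/0.016) × 1.936 × 0.4664^(2/3) × 0.005^(1/2) = 5.15 m³/s.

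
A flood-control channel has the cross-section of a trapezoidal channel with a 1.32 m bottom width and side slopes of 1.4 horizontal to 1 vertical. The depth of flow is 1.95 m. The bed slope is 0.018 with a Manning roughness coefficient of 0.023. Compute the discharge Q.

With bottom width b = 1.32 m and side slope z = 1.4: A = (b + zy)y = (1.32 + 1.4×1.95)×1.95 = 7.897 m²; P = b + 2y√(1+z²) = 1.32 + 2×1.95×1.72 = 8.03 m.
Hydraulic radius R = A/P = 7.897/8.03 = 0.9835 m.
Manning's equation: Q = (1/n) A R^(2/3) S^(1/2) = (1/0.023) × 7.897 × 0.9835^(2/3) × 0.018^(1/2) = 45.6 m³/s.

Q = 45.6 m³/s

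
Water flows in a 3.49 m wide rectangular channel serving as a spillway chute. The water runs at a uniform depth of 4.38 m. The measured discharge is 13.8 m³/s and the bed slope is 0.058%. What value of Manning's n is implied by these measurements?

n = 0.0309

Flow area A = b·y = 3.49 × 4.38 = 15.29 m². Wetted perimeter P = b + 2y = 3.49 + 2×4.38 = 12.25 m.
Hydraulic radius R = A/P = 15.29/12.25 = 1.248 m.
Rearranging Manning's equation: n = (1/Q) A R^(2/3) S^(1/2) = (1/13.8) × 15.29 × 1.248^(2/3) × √0.00058 = 0.0309.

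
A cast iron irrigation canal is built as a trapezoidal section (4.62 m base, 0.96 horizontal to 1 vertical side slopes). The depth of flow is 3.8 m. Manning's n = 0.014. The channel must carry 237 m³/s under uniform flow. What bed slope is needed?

S = 0.00422

With bottom width b = 4.62 m and side slope z = 0.96: A = (b + zy)y = (4.62 + 0.96×3.8)×3.8 = 31.42 m²; P = b + 2y√(1+z²) = 4.62 + 2×3.8×1.386 = 15.16 m.
Hydraulic radius R = A/P = 31.42/15.16 = 2.073 m.
From Manning's equation, S = [nQ / (1 A R^(2/3))]² = [0.014 × 237 / (1 × 31.42 × 2.073^(2/3))]² = 0.00422.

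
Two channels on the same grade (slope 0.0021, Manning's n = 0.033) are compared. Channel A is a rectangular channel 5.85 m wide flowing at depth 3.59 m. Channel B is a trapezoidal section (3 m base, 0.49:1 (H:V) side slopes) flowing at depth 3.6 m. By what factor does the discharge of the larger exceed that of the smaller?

1.25

Channel A: Flow area A = b·y = 5.85 × 3.59 = 21 m². Wetted perimeter P = b + 2y = 5.85 + 2×3.59 = 13.03 m. Hydraulic radius R = A/P = 21/13.03 = 1.612 m. Q_A = (1/0.033)·21·1.612^(2/3)·√0.0021 = 40.09 m³/s.
Channel B: With bottom width b = 3 m and side slope z = 0.49: A = (b + zy)y = (3 + 0.49×3.6)×3.6 = 17.15 m²; P = b + 2y√(1+z²) = 3 + 2×3.6×1.114 = 11.02 m. Hydraulic radius R = A/P = 17.15/11.02 = 1.557 m. Q_B = (1/0.033)·17.15·1.557^(2/3)·√0.0021 = 31.99 m³/s.
The larger discharge is 40.09 m³/s and the smaller is 31.99 m³/s; the ratio is 1.25.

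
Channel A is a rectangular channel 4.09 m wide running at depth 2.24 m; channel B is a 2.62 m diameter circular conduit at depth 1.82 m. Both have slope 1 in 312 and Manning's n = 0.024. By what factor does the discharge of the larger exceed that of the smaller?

Channel A: Flow area A = b·y = 4.09 × 2.24 = 9.162 m². Wetted perimeter P = b + 2y = 4.09 + 2×2.24 = 8.57 m. Hydraulic radius R = A/P = 9.162/8.57 = 1.069 m. Q_A = (1/0.024)·9.162·1.069^(2/3)·√0.003205 = 22.59 m³/s.
Channel B: For a circular section of diameter D = 2.62 m at depth y = 1.82 m, the central angle is θ = 2 arccos(1 − 2y/D) = 3.941 rad. Then A = (D²/8)(θ − sin θ) = 3.997 m² and P = Dθ/2 = 5.163 m. Hydraulic radius R = A/P = 3.997/5.163 = 0.7742 m. Q_B = (1/0.024)·3.997·0.7742^(2/3)·√0.003205 = 7.95 m³/s.
The larger discharge is 22.59 m³/s and the smaller is 7.95 m³/s; the ratio is 2.84.

2.84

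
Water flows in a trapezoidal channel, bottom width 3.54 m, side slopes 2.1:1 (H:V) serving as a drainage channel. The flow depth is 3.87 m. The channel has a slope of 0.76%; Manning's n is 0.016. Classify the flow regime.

With bottom width b = 3.54 m and side slope z = 2.1: A = (b + zy)y = (3.54 + 2.1×3.87)×3.87 = 45.15 m²; P = b + 2y√(1+z²) = 3.54 + 2×3.87×2.326 = 21.54 m.
Hydraulic radius R = A/P = 45.15/21.54 = 2.096 m.
V = (1/n) R^(2/3) √S = (1/0.016) × 2.096^(2/3) × √0.0076 = 8.923 m/s. Hydraulic depth D_h = A/T = 45.15/19.79 = 2.281 m.
Froude number Fr = V/√(g·D_h) = 8.923/√(9.81×2.281) = 1.89, which is greater than 1, so the flow is supercritical.

supercritical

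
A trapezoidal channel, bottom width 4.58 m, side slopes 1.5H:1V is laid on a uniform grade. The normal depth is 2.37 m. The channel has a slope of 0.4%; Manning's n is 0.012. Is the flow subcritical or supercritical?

supercritical

With bottom width b = 4.58 m and side slope z = 1.5: A = (b + zy)y = (4.58 + 1.5×2.37)×2.37 = 19.28 m²; P = b + 2y√(1+z²) = 4.58 + 2×2.37×1.803 = 13.13 m.
Hydraulic radius R = A/P = 19.28/13.13 = 1.469 m.
V = (1/n) R^(2/3) √S = (1/0.012) × 1.469^(2/3) × √0.004 = 6.811 m/s. Hydraulic depth D_h = A/T = 19.28/11.69 = 1.649 m.
Froude number Fr = V/√(g·D_h) = 6.811/√(9.81×1.649) = 1.69, which is greater than 1, so the flow is supercritical.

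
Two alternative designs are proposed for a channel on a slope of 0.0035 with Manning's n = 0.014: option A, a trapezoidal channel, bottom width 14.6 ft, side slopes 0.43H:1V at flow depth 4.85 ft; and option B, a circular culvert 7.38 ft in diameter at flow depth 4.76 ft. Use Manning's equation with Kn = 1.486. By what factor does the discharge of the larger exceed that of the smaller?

Channel A: With bottom width b = 14.6 ft and side slope z = 0.43: A = (b + zy)y = (14.6 + 0.43×4.85)×4.85 = 80.92 ft²; P = b + 2y√(1+z²) = 14.6 + 2×4.85×1.089 = 25.16 ft. Hydraulic radius R = A/P = 80.92/25.16 = 3.217 ft. Q_A = (1.486/0.014)·80.92·3.217^(2/3)·√0.0035 = 1107 ft³/s.
Channel B: For a circular section of diameter D = 7.38 ft at depth y = 4.76 ft, the central angle is θ = 2 arccos(1 − 2y/D) = 3.73 rad. Then A = (D²/8)(θ − sin θ) = 29.17 ft² and P = Dθ/2 = 13.76 ft. Hydraulic radius R = A/P = 29.17/13.76 = 2.12 ft. Q_B = (1.486/0.014)·29.17·2.12^(2/3)·√0.0035 = 302.3 ft³/s.
The larger discharge is 1107 ft³/s and the smaller is 302.3 ft³/s; the ratio is 3.66.

3.66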